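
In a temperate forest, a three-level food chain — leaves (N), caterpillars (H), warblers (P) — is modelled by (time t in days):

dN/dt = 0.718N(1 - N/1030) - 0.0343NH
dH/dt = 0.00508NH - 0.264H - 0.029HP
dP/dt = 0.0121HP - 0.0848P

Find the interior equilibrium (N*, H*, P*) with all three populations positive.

From dP/dt = 0: 0.0121H* = 0.0848, so H* = 7.01.
From dN/dt = 0: 0.718(1 - N*/1030) = 0.0343·7.01, giving N* = 1030·(1 - 0.335) = 685.
From dH/dt = 0: 0.00508·685 - 0.264 = 0.029P*, so P* = 3.22/0.029 = 111.

N* ≈ 685, H* ≈ 7.01, P* ≈ 111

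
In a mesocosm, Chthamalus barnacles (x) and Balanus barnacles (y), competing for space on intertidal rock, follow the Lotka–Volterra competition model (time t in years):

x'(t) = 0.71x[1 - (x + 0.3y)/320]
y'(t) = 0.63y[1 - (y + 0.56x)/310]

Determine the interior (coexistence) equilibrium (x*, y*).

Setting both brackets to zero gives the nullclines x + 0.3y = 320 and 0.56x + y = 310.
Substituting y = 310 - 0.56x into the first: x(1 - 0.3·0.56) = 320 - 0.3·310.
So x* = 227/0.832 = 273, and then y* = 310 - 0.56·273 = 157.

x* ≈ 273, y* ≈ 157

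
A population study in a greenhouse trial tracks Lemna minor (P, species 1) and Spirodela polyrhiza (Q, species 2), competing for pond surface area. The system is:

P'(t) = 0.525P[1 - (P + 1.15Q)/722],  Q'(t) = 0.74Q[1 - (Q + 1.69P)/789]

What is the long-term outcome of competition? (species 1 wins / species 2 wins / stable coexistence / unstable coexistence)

unstable coexistence (outcome depends on initial conditions)

Compare the nullcline intercepts: K1/α12 = 722/1.15 = 628 < K2 = 789; K2/α21 = 789/1.69 = 467 < K1 = 722.
Since both are reversed, neither can invade when rare; the interior point is a saddle.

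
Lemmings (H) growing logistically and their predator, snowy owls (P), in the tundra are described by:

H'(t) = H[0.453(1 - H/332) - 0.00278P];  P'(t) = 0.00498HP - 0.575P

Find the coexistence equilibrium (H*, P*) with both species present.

H* ≈ 115, P* ≈ 106

From dP/dt = 0 with P > 0: 0.00498H* = 0.575, so H* = 115.
Substitute into dH/dt = 0: 0.453(1 - 115/332) = 0.00278P*.
The bracket is 0.652, giving P* = 0.295/0.00278 = 106.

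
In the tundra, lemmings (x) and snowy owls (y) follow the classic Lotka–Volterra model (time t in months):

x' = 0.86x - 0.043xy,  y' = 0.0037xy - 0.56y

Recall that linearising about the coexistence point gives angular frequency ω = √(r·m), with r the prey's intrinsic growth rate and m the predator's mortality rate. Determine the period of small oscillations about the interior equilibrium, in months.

T ≈ 9.05 months

Here r = 0.86 and m = 0.56, so r·m = 0.482.
ω = √0.482 = 0.694 per month, hence T = 2π/ω ≈ 9.05 months.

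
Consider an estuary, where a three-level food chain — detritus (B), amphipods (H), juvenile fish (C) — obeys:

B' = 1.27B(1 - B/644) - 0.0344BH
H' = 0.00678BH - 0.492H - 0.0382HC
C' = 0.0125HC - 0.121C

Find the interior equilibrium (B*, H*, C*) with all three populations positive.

From dC/dt = 0: 0.0125H* = 0.121, so H* = 9.68.
From dB/dt = 0: 1.27(1 - B*/644) = 0.0344·9.68, giving B* = 644·(1 - 0.262) = 475.
From dH/dt = 0: 0.00678·475 - 0.492 = 0.0382C*, so C* = 2.73/0.0382 = 71.5.

B* ≈ 475, H* ≈ 9.68, C* ≈ 71.5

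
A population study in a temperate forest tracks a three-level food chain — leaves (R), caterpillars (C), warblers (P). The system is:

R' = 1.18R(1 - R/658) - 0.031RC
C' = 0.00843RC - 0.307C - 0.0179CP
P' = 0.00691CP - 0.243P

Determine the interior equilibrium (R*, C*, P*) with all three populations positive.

R* ≈ 50.1, C* ≈ 35.2, P* ≈ 6.44

From dP/dt = 0: 0.00691C* = 0.243, so C* = 35.2.
From dR/dt = 0: 1.18(1 - R*/658) = 0.031·35.2, giving R* = 658·(1 - 0.924) = 50.1.
From dC/dt = 0: 0.00843·50.1 - 0.307 = 0.0179P*, so P* = 0.115/0.0179 = 6.44.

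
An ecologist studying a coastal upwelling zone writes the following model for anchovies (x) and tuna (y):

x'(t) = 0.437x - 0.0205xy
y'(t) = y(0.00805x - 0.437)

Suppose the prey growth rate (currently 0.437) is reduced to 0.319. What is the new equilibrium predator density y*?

At the interior fixed point, setting dx/dt = 0 with x > 0 fixes y* = (prey growth rate)/(xy coefficient) — independent of the other coefficients.
With the change, y* = 0.319/0.0205 = 15.6; it falls from 21.3.

y* ≈ 15.6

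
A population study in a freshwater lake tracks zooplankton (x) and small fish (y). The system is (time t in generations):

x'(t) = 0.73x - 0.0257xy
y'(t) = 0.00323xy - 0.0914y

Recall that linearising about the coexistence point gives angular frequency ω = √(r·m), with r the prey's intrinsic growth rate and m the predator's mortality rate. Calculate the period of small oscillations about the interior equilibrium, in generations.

T ≈ 24.3 generations

Here r = 0.73 and m = 0.0914, so r·m = 0.0667.
ω = √0.0667 = 0.258 per generation, hence T = 2π/ω ≈ 24.3 generations.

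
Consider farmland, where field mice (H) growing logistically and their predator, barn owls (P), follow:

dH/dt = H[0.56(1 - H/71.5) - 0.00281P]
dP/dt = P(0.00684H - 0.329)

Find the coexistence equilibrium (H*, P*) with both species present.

H* ≈ 48.1, P* ≈ 65.2

From dP/dt = 0 with P > 0: 0.00684H* = 0.329, so H* = 48.1.
Substitute into dH/dt = 0: 0.56(1 - 48.1/71.5) = 0.00281P*.
The bracket is 0.327, giving P* = 0.183/0.00281 = 65.2.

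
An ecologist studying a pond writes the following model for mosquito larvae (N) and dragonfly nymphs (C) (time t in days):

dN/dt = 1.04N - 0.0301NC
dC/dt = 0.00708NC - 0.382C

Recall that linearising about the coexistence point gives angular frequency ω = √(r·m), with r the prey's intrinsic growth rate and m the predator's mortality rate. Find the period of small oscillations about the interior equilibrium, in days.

Here r = 1.04 and m = 0.382, so r·m = 0.397.
ω = √0.397 = 0.63 per day, hence T = 2π/ω ≈ 9.97 days.

T ≈ 9.97 days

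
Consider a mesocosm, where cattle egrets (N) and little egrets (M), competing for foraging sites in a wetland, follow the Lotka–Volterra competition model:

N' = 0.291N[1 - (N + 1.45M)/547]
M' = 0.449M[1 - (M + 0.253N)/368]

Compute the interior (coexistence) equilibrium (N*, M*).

Setting both brackets to zero gives the nullclines N + 1.45M = 547 and 0.253N + M = 368.
Substituting M = 368 - 0.253N into the first: N(1 - 1.45·0.253) = 547 - 1.45·368.
So N* = 13.4/0.633 = 21.2, and then M* = 368 - 0.253·21.2 = 363.

N* ≈ 21.2, M* ≈ 363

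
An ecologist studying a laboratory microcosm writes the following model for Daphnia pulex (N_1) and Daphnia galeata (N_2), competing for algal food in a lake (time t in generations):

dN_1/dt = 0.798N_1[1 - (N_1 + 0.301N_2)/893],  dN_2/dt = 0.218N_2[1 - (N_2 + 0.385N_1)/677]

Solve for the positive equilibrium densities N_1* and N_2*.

N_1* ≈ 780, N_2* ≈ 377

Setting both brackets to zero gives the nullclines N_1 + 0.301N_2 = 893 and 0.385N_1 + N_2 = 677.
Substituting N_2 = 677 - 0.385N_1 into the first: N_1(1 - 0.301·0.385) = 893 - 0.301·677.
So N_1* = 689/0.884 = 780, and then N_2* = 677 - 0.385·780 = 377.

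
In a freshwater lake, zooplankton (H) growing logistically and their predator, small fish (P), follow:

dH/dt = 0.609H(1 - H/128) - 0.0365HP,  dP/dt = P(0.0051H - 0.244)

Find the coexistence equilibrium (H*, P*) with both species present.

From dP/dt = 0 with P > 0: 0.0051H* = 0.244, so H* = 47.8.
Substitute into dH/dt = 0: 0.609(1 - 47.8/128) = 0.0365P*.
The bracket is 0.626, giving P* = 0.381/0.0365 = 10.4.

H* ≈ 47.8, P* ≈ 10.4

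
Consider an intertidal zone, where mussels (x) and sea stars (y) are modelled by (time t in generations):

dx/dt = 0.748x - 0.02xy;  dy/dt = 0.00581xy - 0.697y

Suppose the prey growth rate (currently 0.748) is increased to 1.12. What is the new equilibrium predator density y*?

At the interior fixed point, setting dx/dt = 0 with x > 0 fixes y* = (prey growth rate)/(xy coefficient) — independent of the other coefficients.
With the change, y* = 1.12/0.02 = 56; it rises from 37.4.

y* ≈ 56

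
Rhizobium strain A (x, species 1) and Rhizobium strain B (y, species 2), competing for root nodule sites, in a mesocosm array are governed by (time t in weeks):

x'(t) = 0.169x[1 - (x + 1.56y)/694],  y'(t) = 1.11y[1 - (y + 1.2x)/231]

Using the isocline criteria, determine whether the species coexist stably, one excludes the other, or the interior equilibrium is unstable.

Compare the nullcline intercepts: K1/α12 = 694/1.56 = 445 > K2 = 231; K2/α21 = 231/1.2 = 192 < K1 = 694.
Since the inequalities point opposite ways, species 1 can invade but species 2 cannot.

species 1 excludes species 2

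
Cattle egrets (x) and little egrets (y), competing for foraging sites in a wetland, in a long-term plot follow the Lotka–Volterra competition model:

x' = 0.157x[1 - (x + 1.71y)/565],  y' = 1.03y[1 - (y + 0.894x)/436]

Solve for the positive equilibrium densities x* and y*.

x* ≈ 341, y* ≈ 131

Setting both brackets to zero gives the nullclines x + 1.71y = 565 and 0.894x + y = 436.
Substituting y = 436 - 0.894x into the first: x(1 - 1.71·0.894) = 565 - 1.71·436.
So x* = -181/-0.529 = 341, and then y* = 436 - 0.894·341 = 131.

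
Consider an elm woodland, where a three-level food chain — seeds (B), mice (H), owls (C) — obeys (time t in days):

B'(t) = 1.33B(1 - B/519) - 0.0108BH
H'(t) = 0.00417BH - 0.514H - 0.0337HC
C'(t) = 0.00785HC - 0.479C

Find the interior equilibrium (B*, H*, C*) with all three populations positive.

B* ≈ 262, H* ≈ 61, C* ≈ 17.1

From dC/dt = 0: 0.00785H* = 0.479, so H* = 61.
From dB/dt = 0: 1.33(1 - B*/519) = 0.0108·61, giving B* = 519·(1 - 0.495) = 262.
From dH/dt = 0: 0.00417·262 - 0.514 = 0.0337C*, so C* = 0.578/0.0337 = 17.1.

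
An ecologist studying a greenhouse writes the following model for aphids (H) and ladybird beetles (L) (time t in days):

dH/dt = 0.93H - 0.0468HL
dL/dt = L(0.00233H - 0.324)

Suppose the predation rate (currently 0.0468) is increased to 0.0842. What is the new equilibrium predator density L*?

L* ≈ 11

At the interior fixed point, setting dH/dt = 0 with H > 0 fixes L* = (prey growth rate)/(HL coefficient) — independent of the other coefficients.
With the change, L* = 0.93/0.0842 = 11; it falls from 19.9.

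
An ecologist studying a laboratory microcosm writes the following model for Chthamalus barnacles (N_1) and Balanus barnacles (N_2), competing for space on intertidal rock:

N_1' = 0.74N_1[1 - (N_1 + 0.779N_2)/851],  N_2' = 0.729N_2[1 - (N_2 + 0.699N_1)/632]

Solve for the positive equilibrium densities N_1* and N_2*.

Setting both brackets to zero gives the nullclines N_1 + 0.779N_2 = 851 and 0.699N_1 + N_2 = 632.
Substituting N_2 = 632 - 0.699N_1 into the first: N_1(1 - 0.779·0.699) = 851 - 0.779·632.
So N_1* = 359/0.455 = 787, and then N_2* = 632 - 0.699·787 = 81.6.

N_1* ≈ 787, N_2* ≈ 81.6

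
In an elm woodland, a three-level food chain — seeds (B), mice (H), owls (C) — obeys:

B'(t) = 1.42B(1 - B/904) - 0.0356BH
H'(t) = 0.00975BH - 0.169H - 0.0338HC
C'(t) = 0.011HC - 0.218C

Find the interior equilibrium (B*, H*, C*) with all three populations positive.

B* ≈ 455, H* ≈ 19.8, C* ≈ 126

From dC/dt = 0: 0.011H* = 0.218, so H* = 19.8.
From dB/dt = 0: 1.42(1 - B*/904) = 0.0356·19.8, giving B* = 904·(1 - 0.497) = 455.
From dH/dt = 0: 0.00975·455 - 0.169 = 0.0338C*, so C* = 4.27/0.0338 = 126.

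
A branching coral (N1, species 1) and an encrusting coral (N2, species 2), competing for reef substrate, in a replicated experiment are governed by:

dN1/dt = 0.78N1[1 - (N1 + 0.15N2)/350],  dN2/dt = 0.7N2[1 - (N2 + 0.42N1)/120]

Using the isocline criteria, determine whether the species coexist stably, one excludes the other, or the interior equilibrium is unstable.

Compare the nullcline intercepts: K1/α12 = 350/0.15 = 2330 > K2 = 120; K2/α21 = 120/0.42 = 286 < K1 = 350.
Since the inequalities point opposite ways, species 1 can invade but species 2 cannot.

species 1 excludes species 2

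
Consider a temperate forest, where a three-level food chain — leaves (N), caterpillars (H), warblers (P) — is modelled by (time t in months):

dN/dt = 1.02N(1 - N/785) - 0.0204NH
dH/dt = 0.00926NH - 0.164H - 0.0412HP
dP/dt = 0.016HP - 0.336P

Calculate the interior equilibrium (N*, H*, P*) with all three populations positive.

From dP/dt = 0: 0.016H* = 0.336, so H* = 21.
From dN/dt = 0: 1.02(1 - N*/785) = 0.0204·21, giving N* = 785·(1 - 0.42) = 455.
From dH/dt = 0: 0.00926·455 - 0.164 = 0.0412P*, so P* = 4.05/0.0412 = 98.4.

N* ≈ 455, H* ≈ 21, P* ≈ 98.4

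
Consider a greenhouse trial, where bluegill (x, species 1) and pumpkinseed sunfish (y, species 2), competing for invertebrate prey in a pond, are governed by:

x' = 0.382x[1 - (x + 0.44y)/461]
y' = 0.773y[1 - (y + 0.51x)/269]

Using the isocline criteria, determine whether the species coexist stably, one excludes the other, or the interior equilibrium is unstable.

stable coexistence

Compare the nullcline intercepts: K1/α12 = 461/0.44 = 1050 > K2 = 269; K2/α21 = 269/0.51 = 527 > K1 = 461.
Since both inequalities hold, each species can invade when rare, so the interior equilibrium is stable.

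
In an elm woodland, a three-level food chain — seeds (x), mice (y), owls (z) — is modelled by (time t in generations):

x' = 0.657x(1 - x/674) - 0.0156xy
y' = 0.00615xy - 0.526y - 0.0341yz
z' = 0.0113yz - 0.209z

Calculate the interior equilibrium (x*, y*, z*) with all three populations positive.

x* ≈ 378, y* ≈ 18.5, z* ≈ 52.7

From dz/dt = 0: 0.0113y* = 0.209, so y* = 18.5.
From dx/dt = 0: 0.657(1 - x*/674) = 0.0156·18.5, giving x* = 674·(1 - 0.439) = 378.
From dy/dt = 0: 0.00615·378 - 0.526 = 0.0341z*, so z* = 1.8/0.0341 = 52.7.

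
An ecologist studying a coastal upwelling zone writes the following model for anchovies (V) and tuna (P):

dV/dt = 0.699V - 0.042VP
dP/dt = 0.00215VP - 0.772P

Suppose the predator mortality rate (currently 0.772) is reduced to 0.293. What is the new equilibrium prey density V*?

At the interior fixed point, setting dP/dt = 0 with P > 0 fixes V* = (predator death rate)/(VP coefficient) — independent of the other coefficients.
With the change, V* = 0.293/0.00215 = 136; it falls from 359.

V* ≈ 136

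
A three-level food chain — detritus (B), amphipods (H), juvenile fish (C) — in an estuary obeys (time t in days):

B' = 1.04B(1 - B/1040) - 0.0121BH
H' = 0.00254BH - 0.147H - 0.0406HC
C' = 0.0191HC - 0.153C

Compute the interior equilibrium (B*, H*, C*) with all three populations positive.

B* ≈ 943, H* ≈ 8.01, C* ≈ 55.4

From dC/dt = 0: 0.0191H* = 0.153, so H* = 8.01.
From dB/dt = 0: 1.04(1 - B*/1040) = 0.0121·8.01, giving B* = 1040·(1 - 0.0932) = 943.
From dH/dt = 0: 0.00254·943 - 0.147 = 0.0406C*, so C* = 2.25/0.0406 = 55.4.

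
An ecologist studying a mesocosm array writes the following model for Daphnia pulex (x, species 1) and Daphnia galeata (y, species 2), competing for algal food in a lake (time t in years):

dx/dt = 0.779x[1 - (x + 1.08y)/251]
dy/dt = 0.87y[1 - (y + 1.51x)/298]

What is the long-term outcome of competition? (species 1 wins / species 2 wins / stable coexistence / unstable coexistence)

Compare the nullcline intercepts: K1/α12 = 251/1.08 = 232 < K2 = 298; K2/α21 = 298/1.51 = 197 < K1 = 251.
Since both are reversed, neither can invade when rare; the interior point is a saddle.

unstable coexistence (outcome depends on initial conditions)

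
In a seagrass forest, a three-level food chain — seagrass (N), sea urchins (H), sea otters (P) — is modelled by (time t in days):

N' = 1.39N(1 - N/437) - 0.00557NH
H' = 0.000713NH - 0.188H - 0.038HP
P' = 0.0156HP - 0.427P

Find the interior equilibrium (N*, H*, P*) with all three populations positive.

From dP/dt = 0: 0.0156H* = 0.427, so H* = 27.4.
From dN/dt = 0: 1.39(1 - N*/437) = 0.00557·27.4, giving N* = 437·(1 - 0.11) = 389.
From dH/dt = 0: 0.000713·389 - 0.188 = 0.038P*, so P* = 0.0894/0.038 = 2.35.

N* ≈ 389, H* ≈ 27.4, P* ≈ 2.35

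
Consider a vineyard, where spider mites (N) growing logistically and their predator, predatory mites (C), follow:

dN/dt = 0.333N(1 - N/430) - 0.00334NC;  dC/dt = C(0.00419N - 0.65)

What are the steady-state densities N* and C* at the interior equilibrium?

N* ≈ 155, C* ≈ 63.7

From dC/dt = 0 with C > 0: 0.00419N* = 0.65, so N* = 155.
Substitute into dN/dt = 0: 0.333(1 - 155/430) = 0.00334C*.
The bracket is 0.639, giving C* = 0.213/0.00334 = 63.7.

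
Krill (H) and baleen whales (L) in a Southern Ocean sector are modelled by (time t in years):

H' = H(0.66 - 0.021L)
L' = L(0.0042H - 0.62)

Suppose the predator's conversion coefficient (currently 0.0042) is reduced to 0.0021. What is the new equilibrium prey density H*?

At the interior fixed point, setting dL/dt = 0 with L > 0 fixes H* = (predator death rate)/(HL coefficient) — independent of the other coefficients.
With the change, H* = 0.62/0.0021 = 295; it rises from 148.

H* ≈ 295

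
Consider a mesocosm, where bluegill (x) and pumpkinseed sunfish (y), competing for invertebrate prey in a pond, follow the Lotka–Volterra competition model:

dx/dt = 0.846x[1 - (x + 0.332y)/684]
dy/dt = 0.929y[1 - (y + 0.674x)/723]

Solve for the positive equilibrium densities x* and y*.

x* ≈ 572, y* ≈ 338

Setting both brackets to zero gives the nullclines x + 0.332y = 684 and 0.674x + y = 723.
Substituting y = 723 - 0.674x into the first: x(1 - 0.332·0.674) = 684 - 0.332·723.
So x* = 444/0.776 = 572, and then y* = 723 - 0.674·572 = 338.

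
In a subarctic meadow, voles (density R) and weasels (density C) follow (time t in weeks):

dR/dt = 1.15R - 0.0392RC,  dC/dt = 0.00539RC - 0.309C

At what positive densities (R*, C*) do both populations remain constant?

R* ≈ 57.3, C* ≈ 29.3

Set dC/dt = 0 with C > 0: 0.00539R - 0.309 = 0, so R* = 0.309/0.00539 = 57.3.
Set dR/dt = 0 with R > 0: 1.15 - 0.0392C = 0, so C* = 1.15/0.0392 = 29.3.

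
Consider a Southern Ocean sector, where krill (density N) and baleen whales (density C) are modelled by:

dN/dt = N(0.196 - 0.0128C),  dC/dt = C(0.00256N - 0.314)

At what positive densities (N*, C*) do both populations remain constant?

Set dC/dt = 0 with C > 0: 0.00256N - 0.314 = 0, so N* = 0.314/0.00256 = 123.
Set dN/dt = 0 with N > 0: 0.196 - 0.0128C = 0, so C* = 0.196/0.0128 = 15.3.

N* ≈ 123, C* ≈ 15.3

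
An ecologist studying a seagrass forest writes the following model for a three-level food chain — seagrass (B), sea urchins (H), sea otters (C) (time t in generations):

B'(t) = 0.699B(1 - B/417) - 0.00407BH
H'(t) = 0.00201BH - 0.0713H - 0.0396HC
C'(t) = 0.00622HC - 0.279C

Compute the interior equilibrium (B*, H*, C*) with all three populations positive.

B* ≈ 308, H* ≈ 44.9, C* ≈ 13.8

From dC/dt = 0: 0.00622H* = 0.279, so H* = 44.9.
From dB/dt = 0: 0.699(1 - B*/417) = 0.00407·44.9, giving B* = 417·(1 - 0.261) = 308.
From dH/dt = 0: 0.00201·308 - 0.0713 = 0.0396C*, so C* = 0.548/0.0396 = 13.8.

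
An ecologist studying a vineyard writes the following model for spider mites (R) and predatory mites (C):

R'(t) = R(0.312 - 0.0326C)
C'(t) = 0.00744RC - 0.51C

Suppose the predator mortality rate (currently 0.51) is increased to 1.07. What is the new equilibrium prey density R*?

R* ≈ 144

At the interior fixed point, setting dC/dt = 0 with C > 0 fixes R* = (predator death rate)/(RC coefficient) — independent of the other coefficients.
With the change, R* = 1.07/0.00744 = 144; it rises from 68.5.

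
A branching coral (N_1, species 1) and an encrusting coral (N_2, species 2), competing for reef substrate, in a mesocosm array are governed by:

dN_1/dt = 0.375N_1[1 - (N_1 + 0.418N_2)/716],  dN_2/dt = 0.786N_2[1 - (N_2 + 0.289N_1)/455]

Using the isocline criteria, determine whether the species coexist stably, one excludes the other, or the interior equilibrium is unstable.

Compare the nullcline intercepts: K1/α12 = 716/0.418 = 1710 > K2 = 455; K2/α21 = 455/0.289 = 1570 > K1 = 716.
Since both inequalities hold, each species can invade when rare, so the interior equilibrium is stable.

stable coexistence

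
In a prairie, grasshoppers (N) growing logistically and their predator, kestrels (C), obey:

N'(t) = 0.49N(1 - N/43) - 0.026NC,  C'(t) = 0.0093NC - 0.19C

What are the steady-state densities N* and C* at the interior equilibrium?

From dC/dt = 0 with C > 0: 0.0093N* = 0.19, so N* = 20.4.
Substitute into dN/dt = 0: 0.49(1 - 20.4/43) = 0.026C*.
The bracket is 0.525, giving C* = 0.257/0.026 = 9.89.

N* ≈ 20.4, C* ≈ 9.89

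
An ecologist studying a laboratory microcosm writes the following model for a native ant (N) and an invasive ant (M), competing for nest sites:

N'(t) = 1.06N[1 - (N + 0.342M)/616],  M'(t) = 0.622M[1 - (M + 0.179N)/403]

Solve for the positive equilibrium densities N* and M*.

Setting both brackets to zero gives the nullclines N + 0.342M = 616 and 0.179N + M = 403.
Substituting M = 403 - 0.179N into the first: N(1 - 0.342·0.179) = 616 - 0.342·403.
So N* = 478/0.939 = 509, and then M* = 403 - 0.179·509 = 312.

N* ≈ 509, M* ≈ 312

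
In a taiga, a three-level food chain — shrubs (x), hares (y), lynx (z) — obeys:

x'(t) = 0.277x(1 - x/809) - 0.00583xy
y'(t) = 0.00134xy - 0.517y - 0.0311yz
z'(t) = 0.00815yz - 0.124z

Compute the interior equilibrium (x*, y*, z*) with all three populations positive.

x* ≈ 550, y* ≈ 15.2, z* ≈ 7.07

From dz/dt = 0: 0.00815y* = 0.124, so y* = 15.2.
From dx/dt = 0: 0.277(1 - x*/809) = 0.00583·15.2, giving x* = 809·(1 - 0.32) = 550.
From dy/dt = 0: 0.00134·550 - 0.517 = 0.0311z*, so z* = 0.22/0.0311 = 7.07.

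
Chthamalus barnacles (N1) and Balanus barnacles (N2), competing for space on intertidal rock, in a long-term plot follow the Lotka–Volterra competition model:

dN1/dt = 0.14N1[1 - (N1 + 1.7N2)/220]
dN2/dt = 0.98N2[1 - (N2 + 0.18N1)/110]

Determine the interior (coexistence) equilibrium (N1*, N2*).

N1* ≈ 47.6, N2* ≈ 101

Setting both brackets to zero gives the nullclines N1 + 1.7N2 = 220 and 0.18N1 + N2 = 110.
Substituting N2 = 110 - 0.18N1 into the first: N1(1 - 1.7·0.18) = 220 - 1.7·110.
So N1* = 33/0.694 = 47.6, and then N2* = 110 - 0.18·47.6 = 101.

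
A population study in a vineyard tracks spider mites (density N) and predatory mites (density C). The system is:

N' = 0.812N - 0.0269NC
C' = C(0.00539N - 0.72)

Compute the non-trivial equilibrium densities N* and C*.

N* ≈ 134, C* ≈ 30.2

Set dC/dt = 0 with C > 0: 0.00539N - 0.72 = 0, so N* = 0.72/0.00539 = 134.
Set dN/dt = 0 with N > 0: 0.812 - 0.0269C = 0, so C* = 0.812/0.0269 = 30.2.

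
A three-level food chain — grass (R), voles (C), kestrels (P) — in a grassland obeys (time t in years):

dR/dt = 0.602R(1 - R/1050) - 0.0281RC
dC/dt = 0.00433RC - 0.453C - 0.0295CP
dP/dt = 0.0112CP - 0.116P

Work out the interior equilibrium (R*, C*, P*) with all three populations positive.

From dP/dt = 0: 0.0112C* = 0.116, so C* = 10.4.
From dR/dt = 0: 0.602(1 - R*/1050) = 0.0281·10.4, giving R* = 1050·(1 - 0.483) = 542.
From dC/dt = 0: 0.00433·542 - 0.453 = 0.0295P*, so P* = 1.9/0.0295 = 64.3.

R* ≈ 542, C* ≈ 10.4, P* ≈ 64.3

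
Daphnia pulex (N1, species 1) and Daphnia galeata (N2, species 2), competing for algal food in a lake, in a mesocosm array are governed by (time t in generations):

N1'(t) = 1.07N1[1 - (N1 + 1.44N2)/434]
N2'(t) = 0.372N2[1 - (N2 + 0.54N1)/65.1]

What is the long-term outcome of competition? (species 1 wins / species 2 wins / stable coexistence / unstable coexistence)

species 1 excludes species 2

Compare the nullcline intercepts: K1/α12 = 434/1.44 = 301 > K2 = 65.1; K2/α21 = 65.1/0.54 = 121 < K1 = 434.
Since the inequalities point opposite ways, species 1 can invade but species 2 cannot.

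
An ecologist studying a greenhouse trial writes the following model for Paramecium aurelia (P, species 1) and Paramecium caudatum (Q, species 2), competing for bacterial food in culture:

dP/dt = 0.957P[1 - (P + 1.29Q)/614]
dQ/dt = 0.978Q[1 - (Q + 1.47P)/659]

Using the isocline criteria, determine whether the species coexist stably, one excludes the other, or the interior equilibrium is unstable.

Compare the nullcline intercepts: K1/α12 = 614/1.29 = 476 < K2 = 659; K2/α21 = 659/1.47 = 448 < K1 = 614.
Since both are reversed, neither can invade when rare; the interior point is a saddle.

unstable coexistence (outcome depends on initial conditions)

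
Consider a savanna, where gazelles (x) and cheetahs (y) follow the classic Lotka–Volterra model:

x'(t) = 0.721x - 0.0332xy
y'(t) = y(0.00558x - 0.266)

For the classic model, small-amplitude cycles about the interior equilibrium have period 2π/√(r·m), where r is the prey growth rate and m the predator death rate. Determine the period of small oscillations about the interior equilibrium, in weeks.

T ≈ 14.3 weeks

Here r = 0.721 and m = 0.266, so r·m = 0.192.
ω = √0.192 = 0.438 per week, hence T = 2π/ω ≈ 14.3 weeks.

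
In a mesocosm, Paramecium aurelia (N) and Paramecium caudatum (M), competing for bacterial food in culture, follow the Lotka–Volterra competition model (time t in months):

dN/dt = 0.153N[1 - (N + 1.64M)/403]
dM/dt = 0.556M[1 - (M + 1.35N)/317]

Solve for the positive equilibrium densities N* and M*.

N* ≈ 96.3, M* ≈ 187

Setting both brackets to zero gives the nullclines N + 1.64M = 403 and 1.35N + M = 317.
Substituting M = 317 - 1.35N into the first: N(1 - 1.64·1.35) = 403 - 1.64·317.
So N* = -117/-1.21 = 96.3, and then M* = 317 - 1.35·96.3 = 187.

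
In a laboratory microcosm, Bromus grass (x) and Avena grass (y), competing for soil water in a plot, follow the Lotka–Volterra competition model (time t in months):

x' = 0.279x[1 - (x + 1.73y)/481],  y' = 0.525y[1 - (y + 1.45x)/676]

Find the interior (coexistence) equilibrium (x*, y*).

Setting both brackets to zero gives the nullclines x + 1.73y = 481 and 1.45x + y = 676.
Substituting y = 676 - 1.45x into the first: x(1 - 1.73·1.45) = 481 - 1.73·676.
So x* = -688/-1.51 = 456, and then y* = 676 - 1.45·456 = 14.2.

x* ≈ 456, y* ≈ 14.2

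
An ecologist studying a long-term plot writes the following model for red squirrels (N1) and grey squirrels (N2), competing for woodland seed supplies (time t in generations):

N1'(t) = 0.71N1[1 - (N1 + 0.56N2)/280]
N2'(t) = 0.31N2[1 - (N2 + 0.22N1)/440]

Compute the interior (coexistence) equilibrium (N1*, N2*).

N1* ≈ 38.3, N2* ≈ 432

Setting both brackets to zero gives the nullclines N1 + 0.56N2 = 280 and 0.22N1 + N2 = 440.
Substituting N2 = 440 - 0.22N1 into the first: N1(1 - 0.56·0.22) = 280 - 0.56·440.
So N1* = 33.6/0.877 = 38.3, and then N2* = 440 - 0.22·38.3 = 432.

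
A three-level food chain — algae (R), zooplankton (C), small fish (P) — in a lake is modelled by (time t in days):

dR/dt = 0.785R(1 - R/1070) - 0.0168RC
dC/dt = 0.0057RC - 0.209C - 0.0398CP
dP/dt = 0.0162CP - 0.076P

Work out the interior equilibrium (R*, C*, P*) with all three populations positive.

From dP/dt = 0: 0.0162C* = 0.076, so C* = 4.69.
From dR/dt = 0: 0.785(1 - R*/1070) = 0.0168·4.69, giving R* = 1070·(1 - 0.1) = 963.
From dC/dt = 0: 0.0057·963 - 0.209 = 0.0398P*, so P* = 5.28/0.0398 = 133.

R* ≈ 963, C* ≈ 4.69, P* ≈ 133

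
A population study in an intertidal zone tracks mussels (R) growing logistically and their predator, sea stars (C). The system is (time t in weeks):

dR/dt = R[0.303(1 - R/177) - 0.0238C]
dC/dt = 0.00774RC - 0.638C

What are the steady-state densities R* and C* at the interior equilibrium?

R* ≈ 82.4, C* ≈ 6.8

From dC/dt = 0 with C > 0: 0.00774R* = 0.638, so R* = 82.4.
Substitute into dR/dt = 0: 0.303(1 - 82.4/177) = 0.0238C*.
The bracket is 0.534, giving C* = 0.162/0.0238 = 6.8.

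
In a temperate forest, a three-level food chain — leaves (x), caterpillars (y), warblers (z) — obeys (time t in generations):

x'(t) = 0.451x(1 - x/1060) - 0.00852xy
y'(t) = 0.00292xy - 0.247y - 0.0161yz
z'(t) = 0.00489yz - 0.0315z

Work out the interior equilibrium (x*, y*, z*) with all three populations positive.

From dz/dt = 0: 0.00489y* = 0.0315, so y* = 6.44.
From dx/dt = 0: 0.451(1 - x*/1060) = 0.00852·6.44, giving x* = 1060·(1 - 0.122) = 931.
From dy/dt = 0: 0.00292·931 - 0.247 = 0.0161z*, so z* = 2.47/0.0161 = 154.

x* ≈ 931, y* ≈ 6.44, z* ≈ 154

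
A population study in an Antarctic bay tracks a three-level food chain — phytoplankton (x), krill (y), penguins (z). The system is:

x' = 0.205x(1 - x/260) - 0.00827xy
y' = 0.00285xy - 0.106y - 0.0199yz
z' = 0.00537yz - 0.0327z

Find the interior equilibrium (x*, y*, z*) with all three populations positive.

From dz/dt = 0: 0.00537y* = 0.0327, so y* = 6.09.
From dx/dt = 0: 0.205(1 - x*/260) = 0.00827·6.09, giving x* = 260·(1 - 0.246) = 196.
From dy/dt = 0: 0.00285·196 - 0.106 = 0.0199z*, so z* = 0.453/0.0199 = 22.8.

x* ≈ 196, y* ≈ 6.09, z* ≈ 22.8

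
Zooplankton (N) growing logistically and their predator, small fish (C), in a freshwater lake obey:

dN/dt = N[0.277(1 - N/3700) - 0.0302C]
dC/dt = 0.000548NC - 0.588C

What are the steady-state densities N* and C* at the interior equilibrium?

From dC/dt = 0 with C > 0: 0.000548N* = 0.588, so N* = 1070.
Substitute into dN/dt = 0: 0.277(1 - 1070/3700) = 0.0302C*.
The bracket is 0.71, giving C* = 0.197/0.0302 = 6.51.

N* ≈ 1070, C* ≈ 6.51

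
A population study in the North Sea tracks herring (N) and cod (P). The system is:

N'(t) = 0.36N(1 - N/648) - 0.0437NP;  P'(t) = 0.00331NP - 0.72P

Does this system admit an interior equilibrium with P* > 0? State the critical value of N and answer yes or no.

Threshold N = 218; K > 218, so yes, the predator persists.

The predator equation gives dP/dt > 0 only when N > 0.72/0.00331 = 218.
Without the predator, N → K = 648. Since 648 > 218, the predator can invade and persist.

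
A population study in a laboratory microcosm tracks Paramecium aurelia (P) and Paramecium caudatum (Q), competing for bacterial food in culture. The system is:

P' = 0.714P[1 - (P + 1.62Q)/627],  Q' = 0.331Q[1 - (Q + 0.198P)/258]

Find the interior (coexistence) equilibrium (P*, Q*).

P* ≈ 308, Q* ≈ 197

Setting both brackets to zero gives the nullclines P + 1.62Q = 627 and 0.198P + Q = 258.
Substituting Q = 258 - 0.198P into the first: P(1 - 1.62·0.198) = 627 - 1.62·258.
So P* = 209/0.679 = 308, and then Q* = 258 - 0.198·308 = 197.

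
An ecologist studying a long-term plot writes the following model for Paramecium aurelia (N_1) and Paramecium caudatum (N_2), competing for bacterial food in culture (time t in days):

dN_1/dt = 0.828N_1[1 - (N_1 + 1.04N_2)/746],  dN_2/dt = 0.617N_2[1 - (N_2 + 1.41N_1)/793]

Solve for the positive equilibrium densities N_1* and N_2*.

Setting both brackets to zero gives the nullclines N_1 + 1.04N_2 = 746 and 1.41N_1 + N_2 = 793.
Substituting N_2 = 793 - 1.41N_1 into the first: N_1(1 - 1.04·1.41) = 746 - 1.04·793.
So N_1* = -78.7/-0.466 = 169, and then N_2* = 793 - 1.41·169 = 555.

N_1* ≈ 169, N_2* ≈ 555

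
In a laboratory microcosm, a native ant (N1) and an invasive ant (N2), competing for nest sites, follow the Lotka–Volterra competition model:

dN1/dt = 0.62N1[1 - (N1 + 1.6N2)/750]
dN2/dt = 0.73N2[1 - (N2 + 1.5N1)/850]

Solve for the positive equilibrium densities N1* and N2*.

Setting both brackets to zero gives the nullclines N1 + 1.6N2 = 750 and 1.5N1 + N2 = 850.
Substituting N2 = 850 - 1.5N1 into the first: N1(1 - 1.6·1.5) = 750 - 1.6·850.
So N1* = -610/-1.4 = 436, and then N2* = 850 - 1.5·436 = 196.

N1* ≈ 436, N2* ≈ 196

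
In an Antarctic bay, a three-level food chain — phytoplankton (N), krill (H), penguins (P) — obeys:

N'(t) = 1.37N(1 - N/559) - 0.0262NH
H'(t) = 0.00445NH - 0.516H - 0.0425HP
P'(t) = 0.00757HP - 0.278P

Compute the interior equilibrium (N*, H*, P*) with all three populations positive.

From dP/dt = 0: 0.00757H* = 0.278, so H* = 36.7.
From dN/dt = 0: 1.37(1 - N*/559) = 0.0262·36.7, giving N* = 559·(1 - 0.702) = 166.
From dH/dt = 0: 0.00445·166 - 0.516 = 0.0425P*, so P* = 0.225/0.0425 = 5.28.

N* ≈ 166, H* ≈ 36.7, P* ≈ 5.28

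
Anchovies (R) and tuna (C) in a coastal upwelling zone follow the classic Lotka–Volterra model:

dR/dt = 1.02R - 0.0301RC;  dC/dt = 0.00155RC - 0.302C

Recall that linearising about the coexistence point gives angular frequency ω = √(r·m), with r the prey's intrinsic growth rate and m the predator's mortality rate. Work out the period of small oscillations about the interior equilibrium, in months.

Here r = 1.02 and m = 0.302, so r·m = 0.308.
ω = √0.308 = 0.555 per month, hence T = 2π/ω ≈ 11.3 months.

T ≈ 11.3 months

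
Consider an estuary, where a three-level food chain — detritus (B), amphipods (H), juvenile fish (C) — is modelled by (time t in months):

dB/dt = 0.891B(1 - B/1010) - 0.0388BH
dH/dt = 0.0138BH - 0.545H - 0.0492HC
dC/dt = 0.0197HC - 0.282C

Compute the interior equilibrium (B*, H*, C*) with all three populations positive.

From dC/dt = 0: 0.0197H* = 0.282, so H* = 14.3.
From dB/dt = 0: 0.891(1 - B*/1010) = 0.0388·14.3, giving B* = 1010·(1 - 0.623) = 380.
From dH/dt = 0: 0.0138·380 - 0.545 = 0.0492C*, so C* = 4.7/0.0492 = 95.6.

B* ≈ 380, H* ≈ 14.3, C* ≈ 95.6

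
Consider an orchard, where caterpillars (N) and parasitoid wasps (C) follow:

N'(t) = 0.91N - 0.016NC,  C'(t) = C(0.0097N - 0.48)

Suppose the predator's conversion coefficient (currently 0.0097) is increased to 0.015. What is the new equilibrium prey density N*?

At the interior fixed point, setting dC/dt = 0 with C > 0 fixes N* = (predator death rate)/(NC coefficient) — independent of the other coefficients.
With the change, N* = 0.48/0.015 = 32; it falls from 49.5.

N* ≈ 32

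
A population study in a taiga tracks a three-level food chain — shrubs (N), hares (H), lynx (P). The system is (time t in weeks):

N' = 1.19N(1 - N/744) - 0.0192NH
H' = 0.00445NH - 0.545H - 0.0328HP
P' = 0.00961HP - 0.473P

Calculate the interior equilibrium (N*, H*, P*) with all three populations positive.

From dP/dt = 0: 0.00961H* = 0.473, so H* = 49.2.
From dN/dt = 0: 1.19(1 - N*/744) = 0.0192·49.2, giving N* = 744·(1 - 0.794) = 153.
From dH/dt = 0: 0.00445·153 - 0.545 = 0.0328P*, so P* = 0.137/0.0328 = 4.16.

N* ≈ 153, H* ≈ 49.2, P* ≈ 4.16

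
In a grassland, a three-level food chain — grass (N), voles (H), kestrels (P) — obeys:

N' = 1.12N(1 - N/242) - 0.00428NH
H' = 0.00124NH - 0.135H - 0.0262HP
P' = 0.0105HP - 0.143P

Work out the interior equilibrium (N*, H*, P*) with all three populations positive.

From dP/dt = 0: 0.0105H* = 0.143, so H* = 13.6.
From dN/dt = 0: 1.12(1 - N*/242) = 0.00428·13.6, giving N* = 242·(1 - 0.052) = 229.
From dH/dt = 0: 0.00124·229 - 0.135 = 0.0262P*, so P* = 0.149/0.0262 = 5.7.

N* ≈ 229, H* ≈ 13.6, P* ≈ 5.7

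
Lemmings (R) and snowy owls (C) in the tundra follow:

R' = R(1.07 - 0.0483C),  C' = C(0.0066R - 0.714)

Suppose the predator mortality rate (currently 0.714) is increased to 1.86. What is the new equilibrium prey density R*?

R* ≈ 282

At the interior fixed point, setting dC/dt = 0 with C > 0 fixes R* = (predator death rate)/(RC coefficient) — independent of the other coefficients.
With the change, R* = 1.86/0.0066 = 282; it rises from 108.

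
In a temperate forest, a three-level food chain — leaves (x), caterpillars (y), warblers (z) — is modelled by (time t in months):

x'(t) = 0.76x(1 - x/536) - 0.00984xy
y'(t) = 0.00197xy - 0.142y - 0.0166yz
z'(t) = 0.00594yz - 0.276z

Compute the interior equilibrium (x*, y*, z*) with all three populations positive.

x* ≈ 214, y* ≈ 46.5, z* ≈ 16.8

From dz/dt = 0: 0.00594y* = 0.276, so y* = 46.5.
From dx/dt = 0: 0.76(1 - x*/536) = 0.00984·46.5, giving x* = 536·(1 - 0.602) = 214.
From dy/dt = 0: 0.00197·214 - 0.142 = 0.0166z*, so z* = 0.279/0.0166 = 16.8.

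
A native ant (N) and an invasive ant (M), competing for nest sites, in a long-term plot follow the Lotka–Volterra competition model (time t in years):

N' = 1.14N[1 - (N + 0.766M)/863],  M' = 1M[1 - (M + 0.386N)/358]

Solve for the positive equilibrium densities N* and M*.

Setting both brackets to zero gives the nullclines N + 0.766M = 863 and 0.386N + M = 358.
Substituting M = 358 - 0.386N into the first: N(1 - 0.766·0.386) = 863 - 0.766·358.
So N* = 589/0.704 = 836, and then M* = 358 - 0.386·836 = 35.3.

N* ≈ 836, M* ≈ 35.3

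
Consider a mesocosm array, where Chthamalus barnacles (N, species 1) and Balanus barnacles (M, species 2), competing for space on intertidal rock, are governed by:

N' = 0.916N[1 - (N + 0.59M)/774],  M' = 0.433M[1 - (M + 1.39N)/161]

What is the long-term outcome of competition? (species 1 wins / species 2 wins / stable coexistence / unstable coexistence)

Compare the nullcline intercepts: K1/α12 = 774/0.59 = 1310 > K2 = 161; K2/α21 = 161/1.39 = 116 < K1 = 774.
Since the inequalities point opposite ways, species 1 can invade but species 2 cannot.

species 1 excludes species 2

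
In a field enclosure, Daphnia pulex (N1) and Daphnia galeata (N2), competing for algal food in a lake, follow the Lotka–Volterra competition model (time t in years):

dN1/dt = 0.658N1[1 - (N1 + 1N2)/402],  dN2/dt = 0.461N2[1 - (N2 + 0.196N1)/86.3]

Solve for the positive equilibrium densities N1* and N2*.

Setting both brackets to zero gives the nullclines N1 + 1N2 = 402 and 0.196N1 + N2 = 86.3.
Substituting N2 = 86.3 - 0.196N1 into the first: N1(1 - 1·0.196) = 402 - 1·86.3.
So N1* = 316/0.804 = 393, and then N2* = 86.3 - 0.196·393 = 9.34.

N1* ≈ 393, N2* ≈ 9.34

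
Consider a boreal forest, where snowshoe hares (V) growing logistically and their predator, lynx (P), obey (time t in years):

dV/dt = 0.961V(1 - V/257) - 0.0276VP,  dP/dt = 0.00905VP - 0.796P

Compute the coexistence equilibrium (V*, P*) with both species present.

From dP/dt = 0 with P > 0: 0.00905V* = 0.796, so V* = 88.
Substitute into dV/dt = 0: 0.961(1 - 88/257) = 0.0276P*.
The bracket is 0.658, giving P* = 0.632/0.0276 = 22.9.

V* ≈ 88, P* ≈ 22.9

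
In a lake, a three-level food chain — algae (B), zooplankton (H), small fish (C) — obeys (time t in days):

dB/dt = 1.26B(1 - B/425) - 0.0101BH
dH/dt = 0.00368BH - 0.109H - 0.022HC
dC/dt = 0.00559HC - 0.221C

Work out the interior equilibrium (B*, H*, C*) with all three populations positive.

B* ≈ 290, H* ≈ 39.5, C* ≈ 43.6

From dC/dt = 0: 0.00559H* = 0.221, so H* = 39.5.
From dB/dt = 0: 1.26(1 - B*/425) = 0.0101·39.5, giving B* = 425·(1 - 0.317) = 290.
From dH/dt = 0: 0.00368·290 - 0.109 = 0.022C*, so C* = 0.959/0.022 = 43.6.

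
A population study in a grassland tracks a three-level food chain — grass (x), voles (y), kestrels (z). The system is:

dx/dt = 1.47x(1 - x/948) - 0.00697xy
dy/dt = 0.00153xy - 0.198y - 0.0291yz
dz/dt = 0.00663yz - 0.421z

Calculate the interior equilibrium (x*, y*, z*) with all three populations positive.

From dz/dt = 0: 0.00663y* = 0.421, so y* = 63.5.
From dx/dt = 0: 1.47(1 - x*/948) = 0.00697·63.5, giving x* = 948·(1 - 0.301) = 663.
From dy/dt = 0: 0.00153·663 - 0.198 = 0.0291z*, so z* = 0.816/0.0291 = 28.

x* ≈ 663, y* ≈ 63.5, z* ≈ 28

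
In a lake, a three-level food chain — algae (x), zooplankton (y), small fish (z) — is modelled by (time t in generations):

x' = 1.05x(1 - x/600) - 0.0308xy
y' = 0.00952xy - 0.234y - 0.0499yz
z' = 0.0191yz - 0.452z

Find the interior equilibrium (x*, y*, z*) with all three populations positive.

x* ≈ 183, y* ≈ 23.7, z* ≈ 30.3

From dz/dt = 0: 0.0191y* = 0.452, so y* = 23.7.
From dx/dt = 0: 1.05(1 - x*/600) = 0.0308·23.7, giving x* = 600·(1 - 0.694) = 183.
From dy/dt = 0: 0.00952·183 - 0.234 = 0.0499z*, so z* = 1.51/0.0499 = 30.3.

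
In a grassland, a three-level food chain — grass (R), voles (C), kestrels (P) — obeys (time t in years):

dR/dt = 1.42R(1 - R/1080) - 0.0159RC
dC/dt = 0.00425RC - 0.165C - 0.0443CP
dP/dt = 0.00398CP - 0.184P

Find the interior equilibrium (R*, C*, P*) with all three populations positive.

From dP/dt = 0: 0.00398C* = 0.184, so C* = 46.2.
From dR/dt = 0: 1.42(1 - R*/1080) = 0.0159·46.2, giving R* = 1080·(1 - 0.518) = 521.
From dC/dt = 0: 0.00425·521 - 0.165 = 0.0443P*, so P* = 2.05/0.0443 = 46.3.

R* ≈ 521, C* ≈ 46.2, P* ≈ 46.3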